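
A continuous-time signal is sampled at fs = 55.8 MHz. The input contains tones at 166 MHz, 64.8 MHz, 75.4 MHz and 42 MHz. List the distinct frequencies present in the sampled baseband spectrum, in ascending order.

1.4 MHz, 9 MHz, 13.8 MHz, 19.6 MHz

fs/2 = 27.9 MHz.
166 MHz mod fs = 54.4 MHz.
54.4 MHz > fs/2 = 27.9 MHz, folds to fs − 54.4 MHz = 1.4 MHz.
64.8 MHz mod fs = 9 MHz.
9 MHz ≤ fs/2 = 27.9 MHz, appears at 9 MHz.
75.4 MHz mod fs = 19.6 MHz.
19.6 MHz ≤ fs/2 = 27.9 MHz, appears at 19.6 MHz.
42 MHz > fs/2 = 27.9 MHz, folds to fs − 42 MHz = 13.8 MHz.
Distinct values: {1.4 MHz, 9 MHz, 13.8 MHz, 19.6 MHz}.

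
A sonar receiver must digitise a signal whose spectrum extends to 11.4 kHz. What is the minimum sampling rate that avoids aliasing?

Nyquist rate = 2 × 11.4 kHz = 22.8 kHz.

22.8 kHz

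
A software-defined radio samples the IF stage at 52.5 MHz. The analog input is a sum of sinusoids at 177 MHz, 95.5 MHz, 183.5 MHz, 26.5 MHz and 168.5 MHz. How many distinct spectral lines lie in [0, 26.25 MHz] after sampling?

fs/2 = 26.25 MHz.
177 MHz mod fs = 19.5 MHz.
19.5 MHz ≤ fs/2 = 26.25 MHz, appears at 19.5 MHz.
95.5 MHz mod fs = 43 MHz.
43 MHz > fs/2 = 26.25 MHz, folds to fs − 43 MHz = 9.5 MHz.
183.5 MHz mod fs = 26 MHz.
26 MHz ≤ fs/2 = 26.25 MHz, appears at 26 MHz.
26.5 MHz > fs/2 = 26.25 MHz, folds to fs − 26.5 MHz = 26 MHz.
168.5 MHz mod fs = 11 MHz.
11 MHz ≤ fs/2 = 26.25 MHz, appears at 11 MHz.
Distinct values: {9.5 MHz, 11 MHz, 19.5 MHz, 26 MHz} → 4.

4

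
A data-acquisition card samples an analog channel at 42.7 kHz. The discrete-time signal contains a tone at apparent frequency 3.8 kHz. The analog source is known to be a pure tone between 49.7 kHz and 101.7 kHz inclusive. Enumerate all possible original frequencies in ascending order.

Frequencies that alias to 3.8 kHz are k·fs ± 3.8 kHz for integer k ≥ 0.
k=0: 3.8 kHz.
k=1: 38.9 kHz, 46.5 kHz.
k=2: 81.6 kHz, 89.2 kHz.
k=3: 124.3 kHz, 131.9 kHz.
Within [49.7 kHz, 101.7 kHz]: 81.6 kHz, 89.2 kHz.

81.6 kHz, 89.2 kHz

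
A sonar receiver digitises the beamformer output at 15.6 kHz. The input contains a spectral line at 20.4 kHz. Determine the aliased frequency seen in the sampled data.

4.8 kHz

20.4 kHz mod fs = 4.8 kHz.
4.8 kHz ≤ fs/2 = 7.8 kHz, appears at 4.8 kHz.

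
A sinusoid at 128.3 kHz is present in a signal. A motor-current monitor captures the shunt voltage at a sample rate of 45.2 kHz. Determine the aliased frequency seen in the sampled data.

7.3 kHz

128.3 kHz mod fs = 37.9 kHz.
37.9 kHz > fs/2 = 22.6 kHz, folds to fs − 37.9 kHz = 7.3 kHz.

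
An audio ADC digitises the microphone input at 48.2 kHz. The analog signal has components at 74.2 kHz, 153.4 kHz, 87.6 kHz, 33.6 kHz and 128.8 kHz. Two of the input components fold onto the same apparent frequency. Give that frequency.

8.8 kHz

fs/2 = 24.1 kHz.
74.2 kHz mod fs = 26 kHz.
26 kHz > fs/2 = 24.1 kHz, folds to fs − 26 kHz = 22.2 kHz.
153.4 kHz mod fs = 8.8 kHz.
8.8 kHz ≤ fs/2 = 24.1 kHz, appears at 8.8 kHz.
87.6 kHz mod fs = 39.4 kHz.
39.4 kHz > fs/2 = 24.1 kHz, folds to fs − 39.4 kHz = 8.8 kHz.
33.6 kHz > fs/2 = 24.1 kHz, folds to fs − 33.6 kHz = 14.6 kHz.
128.8 kHz mod fs = 32.4 kHz.
32.4 kHz > fs/2 = 24.1 kHz, folds to fs − 32.4 kHz = 15.8 kHz.
87.6 kHz and 153.4 kHz both map to 8.8 kHz.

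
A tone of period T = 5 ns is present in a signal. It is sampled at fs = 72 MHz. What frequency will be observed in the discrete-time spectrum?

16 MHz

T = 5 ns → f = 1/T = 200 MHz.
200 MHz mod fs = 56 MHz.
56 MHz > fs/2 = 36 MHz, folds to fs − 56 MHz = 16 MHz.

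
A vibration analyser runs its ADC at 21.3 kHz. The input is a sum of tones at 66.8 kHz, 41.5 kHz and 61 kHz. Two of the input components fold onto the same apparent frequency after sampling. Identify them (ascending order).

61 kHz, 66.8 kHz

fs/2 = 10.65 kHz.
66.8 kHz mod fs = 2.9 kHz.
2.9 kHz ≤ fs/2 = 10.65 kHz, appears at 2.9 kHz.
41.5 kHz mod fs = 20.2 kHz.
20.2 kHz > fs/2 = 10.65 kHz, folds to fs − 20.2 kHz = 1.1 kHz.
61 kHz mod fs = 18.4 kHz.
18.4 kHz > fs/2 = 10.65 kHz, folds to fs − 18.4 kHz = 2.9 kHz.
61 kHz and 66.8 kHz both map to 2.9 kHz.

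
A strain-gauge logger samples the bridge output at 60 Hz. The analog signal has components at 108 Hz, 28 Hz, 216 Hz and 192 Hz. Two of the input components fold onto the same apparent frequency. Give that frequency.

fs/2 = 30 Hz.
108 Hz mod fs = 48 Hz.
48 Hz > fs/2 = 30 Hz, folds to fs − 48 Hz = 12 Hz.
28 Hz ≤ fs/2 = 30 Hz, passes unchanged.
216 Hz mod fs = 36 Hz.
36 Hz > fs/2 = 30 Hz, folds to fs − 36 Hz = 24 Hz.
192 Hz mod fs = 12 Hz.
12 Hz ≤ fs/2 = 30 Hz, appears at 12 Hz.
108 Hz and 192 Hz both map to 12 Hz.

12 Hz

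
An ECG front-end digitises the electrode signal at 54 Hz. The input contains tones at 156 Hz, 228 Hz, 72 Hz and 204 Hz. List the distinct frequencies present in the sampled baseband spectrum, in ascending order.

fs/2 = 27 Hz.
156 Hz mod fs = 48 Hz.
48 Hz > fs/2 = 27 Hz, folds to fs − 48 Hz = 6 Hz.
228 Hz mod fs = 12 Hz.
12 Hz ≤ fs/2 = 27 Hz, appears at 12 Hz.
72 Hz mod fs = 18 Hz.
18 Hz ≤ fs/2 = 27 Hz, appears at 18 Hz.
204 Hz mod fs = 42 Hz.
42 Hz > fs/2 = 27 Hz, folds to fs − 42 Hz = 12 Hz.
Distinct values: {6 Hz, 12 Hz, 18 Hz}.

6 Hz, 12 Hz, 18 Hz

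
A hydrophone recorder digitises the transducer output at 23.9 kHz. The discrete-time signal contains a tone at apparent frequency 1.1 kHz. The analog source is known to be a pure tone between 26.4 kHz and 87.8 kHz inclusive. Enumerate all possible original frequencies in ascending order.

Frequencies that alias to 1.1 kHz are k·fs ± 1.1 kHz for integer k ≥ 0.
k=0: 1.1 kHz.
k=1: 22.8 kHz, 25 kHz.
k=2: 46.7 kHz, 48.9 kHz.
k=3: 70.6 kHz, 72.8 kHz.
k=4: 94.5 kHz, 96.7 kHz.
Within [26.4 kHz, 87.8 kHz]: 46.7 kHz, 48.9 kHz, 70.6 kHz, 72.8 kHz.

46.7 kHz, 48.9 kHz, 70.6 kHz, 72.8 kHz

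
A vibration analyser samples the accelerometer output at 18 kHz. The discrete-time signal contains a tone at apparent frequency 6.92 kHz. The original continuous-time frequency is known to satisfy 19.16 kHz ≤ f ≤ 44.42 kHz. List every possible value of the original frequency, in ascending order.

Frequencies that alias to 6.92 kHz are k·fs ± 6.92 kHz for integer k ≥ 0.
k=0: 6.92 kHz.
k=1: 11.08 kHz, 24.92 kHz.
k=2: 29.08 kHz, 42.92 kHz.
k=3: 47.08 kHz, 60.92 kHz.
Within [19.16 kHz, 44.42 kHz]: 24.92 kHz, 29.08 kHz, 42.92 kHz.

24.92 kHz, 29.08 kHz, 42.92 kHz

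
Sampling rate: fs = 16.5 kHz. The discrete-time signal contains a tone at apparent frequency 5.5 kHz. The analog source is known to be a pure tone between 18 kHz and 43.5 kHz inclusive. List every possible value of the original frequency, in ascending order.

22 kHz, 27.5 kHz, 38.5 kHz

Frequencies that alias to 5.5 kHz are k·fs ± 5.5 kHz for integer k ≥ 0.
k=0: 5.5 kHz.
k=1: 11 kHz, 22 kHz.
k=2: 27.5 kHz, 38.5 kHz.
k=3: 44 kHz, 55 kHz.
Within [18 kHz, 43.5 kHz]: 22 kHz, 27.5 kHz, 38.5 kHz.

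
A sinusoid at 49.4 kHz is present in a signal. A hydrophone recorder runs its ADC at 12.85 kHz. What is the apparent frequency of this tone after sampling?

49.4 kHz mod fs = 10.85 kHz.
10.85 kHz > fs/2 = 6.425 kHz, folds to fs − 10.85 kHz = 2 kHz.

2 kHz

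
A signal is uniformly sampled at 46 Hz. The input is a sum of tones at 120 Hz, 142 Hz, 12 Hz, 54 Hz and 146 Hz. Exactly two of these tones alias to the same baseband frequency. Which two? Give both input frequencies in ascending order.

54 Hz, 146 Hz

fs/2 = 23 Hz.
120 Hz mod fs = 28 Hz.
28 Hz > fs/2 = 23 Hz, folds to fs − 28 Hz = 18 Hz.
142 Hz mod fs = 4 Hz.
4 Hz ≤ fs/2 = 23 Hz, appears at 4 Hz.
12 Hz ≤ fs/2 = 23 Hz, passes unchanged.
54 Hz mod fs = 8 Hz.
8 Hz ≤ fs/2 = 23 Hz, appears at 8 Hz.
146 Hz mod fs = 8 Hz.
8 Hz ≤ fs/2 = 23 Hz, appears at 8 Hz.
54 Hz and 146 Hz both map to 8 Hz.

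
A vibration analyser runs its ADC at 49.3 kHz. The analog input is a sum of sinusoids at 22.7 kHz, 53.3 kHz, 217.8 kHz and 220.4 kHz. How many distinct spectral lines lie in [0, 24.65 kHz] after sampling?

4

fs/2 = 24.65 kHz.
22.7 kHz ≤ fs/2 = 24.65 kHz, passes unchanged.
53.3 kHz mod fs = 4 kHz.
4 kHz ≤ fs/2 = 24.65 kHz, appears at 4 kHz.
217.8 kHz mod fs = 20.6 kHz.
20.6 kHz ≤ fs/2 = 24.65 kHz, appears at 20.6 kHz.
220.4 kHz mod fs = 23.2 kHz.
23.2 kHz ≤ fs/2 = 24.65 kHz, appears at 23.2 kHz.
Distinct values: {4 kHz, 20.6 kHz, 22.7 kHz, 23.2 kHz} → 4.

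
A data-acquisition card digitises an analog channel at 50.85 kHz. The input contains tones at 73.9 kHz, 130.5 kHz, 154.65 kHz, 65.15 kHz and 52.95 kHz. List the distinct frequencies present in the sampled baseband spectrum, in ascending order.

fs/2 = 25.425 kHz.
73.9 kHz mod fs = 23.05 kHz.
23.05 kHz ≤ fs/2 = 25.425 kHz, appears at 23.05 kHz.
130.5 kHz mod fs = 28.8 kHz.
28.8 kHz > fs/2 = 25.425 kHz, folds to fs − 28.8 kHz = 22.05 kHz.
154.65 kHz mod fs = 2.1 kHz.
2.1 kHz ≤ fs/2 = 25.425 kHz, appears at 2.1 kHz.
65.15 kHz mod fs = 14.3 kHz.
14.3 kHz ≤ fs/2 = 25.425 kHz, appears at 14.3 kHz.
52.95 kHz mod fs = 2.1 kHz.
2.1 kHz ≤ fs/2 = 25.425 kHz, appears at 2.1 kHz.
Distinct values: {2.1 kHz, 14.3 kHz, 22.05 kHz, 23.05 kHz}.

2.1 kHz, 14.3 kHz, 22.05 kHz, 23.05 kHz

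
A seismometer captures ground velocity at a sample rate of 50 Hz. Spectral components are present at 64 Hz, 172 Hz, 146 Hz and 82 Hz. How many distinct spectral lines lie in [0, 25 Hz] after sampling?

fs/2 = 25 Hz.
64 Hz mod fs = 14 Hz.
14 Hz ≤ fs/2 = 25 Hz, appears at 14 Hz.
172 Hz mod fs = 22 Hz.
22 Hz ≤ fs/2 = 25 Hz, appears at 22 Hz.
146 Hz mod fs = 46 Hz.
46 Hz > fs/2 = 25 Hz, folds to fs − 46 Hz = 4 Hz.
82 Hz mod fs = 32 Hz.
32 Hz > fs/2 = 25 Hz, folds to fs − 32 Hz = 18 Hz.
Distinct values: {4 Hz, 14 Hz, 18 Hz, 22 Hz} → 4.

4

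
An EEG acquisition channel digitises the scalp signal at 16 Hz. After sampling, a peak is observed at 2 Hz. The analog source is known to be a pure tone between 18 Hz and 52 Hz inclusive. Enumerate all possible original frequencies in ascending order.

Frequencies that alias to 2 Hz are k·fs ± 2 Hz for integer k ≥ 0.
k=0: 2 Hz.
k=1: 14 Hz, 18 Hz.
k=2: 30 Hz, 34 Hz.
k=3: 46 Hz, 50 Hz.
k=4: 62 Hz, 66 Hz.
Within [18 Hz, 52 Hz]: 18 Hz, 30 Hz, 34 Hz, 46 Hz, 50 Hz.

18 Hz, 30 Hz, 34 Hz, 46 Hz, 50 Hz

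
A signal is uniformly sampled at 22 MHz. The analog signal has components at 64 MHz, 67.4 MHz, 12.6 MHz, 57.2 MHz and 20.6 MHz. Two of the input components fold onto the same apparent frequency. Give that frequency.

fs/2 = 11 MHz.
64 MHz mod fs = 20 MHz.
20 MHz > fs/2 = 11 MHz, folds to fs − 20 MHz = 2 MHz.
67.4 MHz mod fs = 1.4 MHz.
1.4 MHz ≤ fs/2 = 11 MHz, appears at 1.4 MHz.
12.6 MHz > fs/2 = 11 MHz, folds to fs − 12.6 MHz = 9.4 MHz.
57.2 MHz mod fs = 13.2 MHz.
13.2 MHz > fs/2 = 11 MHz, folds to fs − 13.2 MHz = 8.8 MHz.
20.6 MHz > fs/2 = 11 MHz, folds to fs − 20.6 MHz = 1.4 MHz.
20.6 MHz and 67.4 MHz both map to 1.4 MHz.

1.4 MHz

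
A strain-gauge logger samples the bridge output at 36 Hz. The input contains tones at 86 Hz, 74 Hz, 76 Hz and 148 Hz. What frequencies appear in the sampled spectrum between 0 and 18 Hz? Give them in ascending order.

fs/2 = 18 Hz.
86 Hz mod fs = 14 Hz.
14 Hz ≤ fs/2 = 18 Hz, appears at 14 Hz.
74 Hz mod fs = 2 Hz.
2 Hz ≤ fs/2 = 18 Hz, appears at 2 Hz.
76 Hz mod fs = 4 Hz.
4 Hz ≤ fs/2 = 18 Hz, appears at 4 Hz.
148 Hz mod fs = 4 Hz.
4 Hz ≤ fs/2 = 18 Hz, appears at 4 Hz.
Distinct values: {2 Hz, 4 Hz, 14 Hz}.

2 Hz, 4 Hz, 14 Hz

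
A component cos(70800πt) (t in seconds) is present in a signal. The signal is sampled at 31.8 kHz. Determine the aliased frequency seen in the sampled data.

3.6 kHz

ω = 70800π rad/s → f = ω/(2π) = 35400 Hz = 35.4 kHz.
35.4 kHz mod fs = 3.6 kHz.
3.6 kHz ≤ fs/2 = 15.9 kHz, appears at 3.6 kHz.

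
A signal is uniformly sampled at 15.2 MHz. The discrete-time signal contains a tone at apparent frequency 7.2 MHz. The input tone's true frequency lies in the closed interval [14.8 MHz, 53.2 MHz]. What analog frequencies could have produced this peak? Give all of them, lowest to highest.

Frequencies that alias to 7.2 MHz are k·fs ± 7.2 MHz for integer k ≥ 0.
k=0: 7.2 MHz.
k=1: 8 MHz, 22.4 MHz.
k=2: 23.2 MHz, 37.6 MHz.
k=3: 38.4 MHz, 52.8 MHz.
k=4: 53.6 MHz, 68 MHz.
Within [14.8 MHz, 53.2 MHz]: 22.4 MHz, 23.2 MHz, 37.6 MHz, 38.4 MHz, 52.8 MHz.

22.4 MHz, 23.2 MHz, 37.6 MHz, 38.4 MHz, 52.8 MHz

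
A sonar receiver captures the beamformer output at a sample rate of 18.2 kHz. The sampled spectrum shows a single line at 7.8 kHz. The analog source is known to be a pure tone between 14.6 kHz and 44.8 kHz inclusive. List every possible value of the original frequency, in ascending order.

Frequencies that alias to 7.8 kHz are k·fs ± 7.8 kHz for integer k ≥ 0.
k=0: 7.8 kHz.
k=1: 10.4 kHz, 26 kHz.
k=2: 28.6 kHz, 44.2 kHz.
k=3: 46.8 kHz, 62.4 kHz.
Within [14.6 kHz, 44.8 kHz]: 26 kHz, 28.6 kHz, 44.2 kHz.

26 kHz, 28.6 kHz, 44.2 kHz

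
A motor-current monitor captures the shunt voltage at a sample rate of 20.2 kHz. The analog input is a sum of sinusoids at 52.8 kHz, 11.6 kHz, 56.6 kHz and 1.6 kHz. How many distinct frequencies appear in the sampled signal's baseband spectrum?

4

fs/2 = 10.1 kHz.
52.8 kHz mod fs = 12.4 kHz.
12.4 kHz > fs/2 = 10.1 kHz, folds to fs − 12.4 kHz = 7.8 kHz.
11.6 kHz > fs/2 = 10.1 kHz, folds to fs − 11.6 kHz = 8.6 kHz.
56.6 kHz mod fs = 16.2 kHz.
16.2 kHz > fs/2 = 10.1 kHz, folds to fs − 16.2 kHz = 4 kHz.
1.6 kHz ≤ fs/2 = 10.1 kHz, passes unchanged.
Distinct values: {1.6 kHz, 4 kHz, 7.8 kHz, 8.6 kHz} → 4.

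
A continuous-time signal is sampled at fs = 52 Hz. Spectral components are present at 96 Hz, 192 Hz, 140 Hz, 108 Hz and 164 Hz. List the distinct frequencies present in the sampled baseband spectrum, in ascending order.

4 Hz, 8 Hz, 16 Hz

fs/2 = 26 Hz.
96 Hz mod fs = 44 Hz.
44 Hz > fs/2 = 26 Hz, folds to fs − 44 Hz = 8 Hz.
192 Hz mod fs = 36 Hz.
36 Hz > fs/2 = 26 Hz, folds to fs − 36 Hz = 16 Hz.
140 Hz mod fs = 36 Hz.
36 Hz > fs/2 = 26 Hz, folds to fs − 36 Hz = 16 Hz.
108 Hz mod fs = 4 Hz.
4 Hz ≤ fs/2 = 26 Hz, appears at 4 Hz.
164 Hz mod fs = 8 Hz.
8 Hz ≤ fs/2 = 26 Hz, appears at 8 Hz.
Distinct values: {4 Hz, 8 Hz, 16 Hz}.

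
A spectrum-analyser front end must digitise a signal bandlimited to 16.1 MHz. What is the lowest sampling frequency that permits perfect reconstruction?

32.2 MHz

Nyquist rate = 2 × 16.1 MHz = 32.2 MHz.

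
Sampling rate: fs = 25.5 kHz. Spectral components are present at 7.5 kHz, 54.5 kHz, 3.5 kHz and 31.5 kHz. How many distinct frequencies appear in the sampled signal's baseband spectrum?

fs/2 = 12.75 kHz.
7.5 kHz ≤ fs/2 = 12.75 kHz, passes unchanged.
54.5 kHz mod fs = 3.5 kHz.
3.5 kHz ≤ fs/2 = 12.75 kHz, appears at 3.5 kHz.
3.5 kHz ≤ fs/2 = 12.75 kHz, passes unchanged.
31.5 kHz mod fs = 6 kHz.
6 kHz ≤ fs/2 = 12.75 kHz, appears at 6 kHz.
Distinct values: {3.5 kHz, 6 kHz, 7.5 kHz} → 3.

3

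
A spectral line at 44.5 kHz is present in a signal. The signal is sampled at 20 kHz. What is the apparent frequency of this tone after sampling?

44.5 kHz mod fs = 4.5 kHz.
4.5 kHz ≤ fs/2 = 10 kHz, appears at 4.5 kHz.

4.5 kHz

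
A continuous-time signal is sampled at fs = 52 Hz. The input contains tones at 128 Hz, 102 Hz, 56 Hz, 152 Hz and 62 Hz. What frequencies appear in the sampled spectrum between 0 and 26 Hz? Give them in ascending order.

fs/2 = 26 Hz.
128 Hz mod fs = 24 Hz.
24 Hz ≤ fs/2 = 26 Hz, appears at 24 Hz.
102 Hz mod fs = 50 Hz.
50 Hz > fs/2 = 26 Hz, folds to fs − 50 Hz = 2 Hz.
56 Hz mod fs = 4 Hz.
4 Hz ≤ fs/2 = 26 Hz, appears at 4 Hz.
152 Hz mod fs = 48 Hz.
48 Hz > fs/2 = 26 Hz, folds to fs − 48 Hz = 4 Hz.
62 Hz mod fs = 10 Hz.
10 Hz ≤ fs/2 = 26 Hz, appears at 10 Hz.
Distinct values: {2 Hz, 4 Hz, 10 Hz, 24 Hz}.

2 Hz, 4 Hz, 10 Hz, 24 Hz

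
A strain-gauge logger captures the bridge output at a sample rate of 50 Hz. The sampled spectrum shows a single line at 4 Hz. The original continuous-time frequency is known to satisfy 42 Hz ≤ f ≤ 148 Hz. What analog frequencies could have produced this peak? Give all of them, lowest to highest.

46 Hz, 54 Hz, 96 Hz, 104 Hz, 146 Hz

Frequencies that alias to 4 Hz are k·fs ± 4 Hz for integer k ≥ 0.
k=0: 4 Hz.
k=1: 46 Hz, 54 Hz.
k=2: 96 Hz, 104 Hz.
k=3: 146 Hz, 154 Hz.
k=4: 196 Hz, 204 Hz.
Within [42 Hz, 148 Hz]: 46 Hz, 54 Hz, 96 Hz, 104 Hz, 146 Hz.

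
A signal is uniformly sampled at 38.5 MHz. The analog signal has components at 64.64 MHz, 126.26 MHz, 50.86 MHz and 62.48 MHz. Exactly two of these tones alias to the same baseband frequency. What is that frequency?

fs/2 = 19.25 MHz.
64.64 MHz mod fs = 26.14 MHz.
26.14 MHz > fs/2 = 19.25 MHz, folds to fs − 26.14 MHz = 12.36 MHz.
126.26 MHz mod fs = 10.76 MHz.
10.76 MHz ≤ fs/2 = 19.25 MHz, appears at 10.76 MHz.
50.86 MHz mod fs = 12.36 MHz.
12.36 MHz ≤ fs/2 = 19.25 MHz, appears at 12.36 MHz.
62.48 MHz mod fs = 23.98 MHz.
23.98 MHz > fs/2 = 19.25 MHz, folds to fs − 23.98 MHz = 14.52 MHz.
50.86 MHz and 64.64 MHz both map to 12.36 MHz.

12.36 MHz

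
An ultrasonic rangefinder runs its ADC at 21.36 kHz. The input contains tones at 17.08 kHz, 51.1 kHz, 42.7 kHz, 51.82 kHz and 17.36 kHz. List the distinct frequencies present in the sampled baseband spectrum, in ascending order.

0.02 kHz, 4 kHz, 4.28 kHz, 8.38 kHz, 9.1 kHz

fs/2 = 10.68 kHz.
17.08 kHz > fs/2 = 10.68 kHz, folds to fs − 17.08 kHz = 4.28 kHz.
51.1 kHz mod fs = 8.38 kHz.
8.38 kHz ≤ fs/2 = 10.68 kHz, appears at 8.38 kHz.
42.7 kHz mod fs = 21.34 kHz.
21.34 kHz > fs/2 = 10.68 kHz, folds to fs − 21.34 kHz = 0.02 kHz.
51.82 kHz mod fs = 9.1 kHz.
9.1 kHz ≤ fs/2 = 10.68 kHz, appears at 9.1 kHz.
17.36 kHz > fs/2 = 10.68 kHz, folds to fs − 17.36 kHz = 4 kHz.
Distinct values: {0.02 kHz, 4 kHz, 4.28 kHz, 8.38 kHz, 9.1 kHz}.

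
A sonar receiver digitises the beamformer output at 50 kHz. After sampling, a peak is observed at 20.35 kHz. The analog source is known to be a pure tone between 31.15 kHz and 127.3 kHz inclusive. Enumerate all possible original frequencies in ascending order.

Frequencies that alias to 20.35 kHz are k·fs ± 20.35 kHz for integer k ≥ 0.
k=0: 20.35 kHz.
k=1: 29.65 kHz, 70.35 kHz.
k=2: 79.65 kHz, 120.35 kHz.
k=3: 129.65 kHz, 170.35 kHz.
Within [31.15 kHz, 127.3 kHz]: 70.35 kHz, 79.65 kHz, 120.35 kHz.

70.35 kHz, 79.65 kHz, 120.35 kHz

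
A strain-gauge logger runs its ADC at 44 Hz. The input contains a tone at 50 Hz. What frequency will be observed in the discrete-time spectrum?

6 Hz

50 Hz mod fs = 6 Hz.
6 Hz ≤ fs/2 = 22 Hz, appears at 6 Hz.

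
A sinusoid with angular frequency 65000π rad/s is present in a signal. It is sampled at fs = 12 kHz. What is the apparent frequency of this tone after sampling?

3.5 kHz

ω = 65000π rad/s → f = ω/(2π) = 32500 Hz = 32.5 kHz.
32.5 kHz mod fs = 8.5 kHz.
8.5 kHz > fs/2 = 6 kHz, folds to fs − 8.5 kHz = 3.5 kHz.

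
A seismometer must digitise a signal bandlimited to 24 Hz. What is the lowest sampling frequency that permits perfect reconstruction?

Nyquist rate = 2 × 24 Hz = 48 Hz.

48 Hz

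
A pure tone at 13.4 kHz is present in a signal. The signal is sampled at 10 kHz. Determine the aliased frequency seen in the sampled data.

3.4 kHz

13.4 kHz mod fs = 3.4 kHz.
3.4 kHz ≤ fs/2 = 5 kHz, appears at 3.4 kHz.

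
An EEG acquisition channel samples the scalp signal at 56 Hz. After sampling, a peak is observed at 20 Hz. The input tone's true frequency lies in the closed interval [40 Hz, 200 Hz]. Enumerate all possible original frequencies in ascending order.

Frequencies that alias to 20 Hz are k·fs ± 20 Hz for integer k ≥ 0.
k=0: 20 Hz.
k=1: 36 Hz, 76 Hz.
k=2: 92 Hz, 132 Hz.
k=3: 148 Hz, 188 Hz.
k=4: 204 Hz, 244 Hz.
Within [40 Hz, 200 Hz]: 76 Hz, 92 Hz, 132 Hz, 148 Hz, 188 Hz.

76 Hz, 92 Hz, 132 Hz, 148 Hz, 188 Hz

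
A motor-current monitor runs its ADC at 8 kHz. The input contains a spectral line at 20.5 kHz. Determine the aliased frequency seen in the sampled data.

20.5 kHz mod fs = 4.5 kHz.
4.5 kHz > fs/2 = 4 kHz, folds to fs − 4.5 kHz = 3.5 kHz.

3.5 kHz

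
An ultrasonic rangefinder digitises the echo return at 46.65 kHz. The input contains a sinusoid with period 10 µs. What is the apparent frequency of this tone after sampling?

T = 10 µs → f = 1/T = 100 kHz.
100 kHz mod fs = 6.7 kHz.
6.7 kHz ≤ fs/2 = 23.325 kHz, appears at 6.7 kHz.

6.7 kHz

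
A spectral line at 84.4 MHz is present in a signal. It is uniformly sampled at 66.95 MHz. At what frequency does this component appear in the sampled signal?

84.4 MHz mod fs = 17.45 MHz.
17.45 MHz ≤ fs/2 = 33.475 MHz, appears at 17.45 MHz.

17.45 MHz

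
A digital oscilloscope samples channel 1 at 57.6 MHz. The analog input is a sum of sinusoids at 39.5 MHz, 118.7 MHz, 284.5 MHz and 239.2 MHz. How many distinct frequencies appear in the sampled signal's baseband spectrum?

fs/2 = 28.8 MHz.
39.5 MHz > fs/2 = 28.8 MHz, folds to fs − 39.5 MHz = 18.1 MHz.
118.7 MHz mod fs = 3.5 MHz.
3.5 MHz ≤ fs/2 = 28.8 MHz, appears at 3.5 MHz.
284.5 MHz mod fs = 54.1 MHz.
54.1 MHz > fs/2 = 28.8 MHz, folds to fs − 54.1 MHz = 3.5 MHz.
239.2 MHz mod fs = 8.8 MHz.
8.8 MHz ≤ fs/2 = 28.8 MHz, appears at 8.8 MHz.
Distinct values: {3.5 MHz, 8.8 MHz, 18.1 MHz} → 3.

3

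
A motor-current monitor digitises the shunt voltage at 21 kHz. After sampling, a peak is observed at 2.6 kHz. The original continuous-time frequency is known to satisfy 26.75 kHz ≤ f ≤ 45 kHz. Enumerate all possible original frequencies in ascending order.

Frequencies that alias to 2.6 kHz are k·fs ± 2.6 kHz for integer k ≥ 0.
k=0: 2.6 kHz.
k=1: 18.4 kHz, 23.6 kHz.
k=2: 39.4 kHz, 44.6 kHz.
k=3: 60.4 kHz, 65.6 kHz.
Within [26.75 kHz, 45 kHz]: 39.4 kHz, 44.6 kHz.

39.4 kHz, 44.6 kHz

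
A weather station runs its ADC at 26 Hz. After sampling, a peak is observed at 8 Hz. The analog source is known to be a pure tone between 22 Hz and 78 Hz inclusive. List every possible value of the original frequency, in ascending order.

Frequencies that alias to 8 Hz are k·fs ± 8 Hz for integer k ≥ 0.
k=0: 8 Hz.
k=1: 18 Hz, 34 Hz.
k=2: 44 Hz, 60 Hz.
k=3: 70 Hz, 86 Hz.
k=4: 96 Hz, 112 Hz.
Within [22 Hz, 78 Hz]: 34 Hz, 44 Hz, 60 Hz, 70 Hz.

34 Hz, 44 Hz, 60 Hz, 70 Hz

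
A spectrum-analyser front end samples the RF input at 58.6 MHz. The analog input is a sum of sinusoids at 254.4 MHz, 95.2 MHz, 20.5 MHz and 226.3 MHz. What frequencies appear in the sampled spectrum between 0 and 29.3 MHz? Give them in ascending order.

8.1 MHz, 20 MHz, 20.5 MHz, 22 MHz

fs/2 = 29.3 MHz.
254.4 MHz mod fs = 20 MHz.
20 MHz ≤ fs/2 = 29.3 MHz, appears at 20 MHz.
95.2 MHz mod fs = 36.6 MHz.
36.6 MHz > fs/2 = 29.3 MHz, folds to fs − 36.6 MHz = 22 MHz.
20.5 MHz ≤ fs/2 = 29.3 MHz, passes unchanged.
226.3 MHz mod fs = 50.5 MHz.
50.5 MHz > fs/2 = 29.3 MHz, folds to fs − 50.5 MHz = 8.1 MHz.
Distinct values: {8.1 MHz, 20 MHz, 20.5 MHz, 22 MHz}.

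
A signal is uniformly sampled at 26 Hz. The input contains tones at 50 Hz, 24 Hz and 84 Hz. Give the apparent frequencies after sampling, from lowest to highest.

fs/2 = 13 Hz.
50 Hz mod fs = 24 Hz.
24 Hz > fs/2 = 13 Hz, folds to fs − 24 Hz = 2 Hz.
24 Hz > fs/2 = 13 Hz, folds to fs − 24 Hz = 2 Hz.
84 Hz mod fs = 6 Hz.
6 Hz ≤ fs/2 = 13 Hz, appears at 6 Hz.
Distinct values: {2 Hz, 6 Hz}.

2 Hz, 6 Hz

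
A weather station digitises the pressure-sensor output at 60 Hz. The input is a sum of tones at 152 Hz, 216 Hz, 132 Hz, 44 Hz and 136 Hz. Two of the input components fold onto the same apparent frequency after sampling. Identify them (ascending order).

fs/2 = 30 Hz.
152 Hz mod fs = 32 Hz.
32 Hz > fs/2 = 30 Hz, folds to fs − 32 Hz = 28 Hz.
216 Hz mod fs = 36 Hz.
36 Hz > fs/2 = 30 Hz, folds to fs − 36 Hz = 24 Hz.
132 Hz mod fs = 12 Hz.
12 Hz ≤ fs/2 = 30 Hz, appears at 12 Hz.
44 Hz > fs/2 = 30 Hz, folds to fs − 44 Hz = 16 Hz.
136 Hz mod fs = 16 Hz.
16 Hz ≤ fs/2 = 30 Hz, appears at 16 Hz.
44 Hz and 136 Hz both map to 16 Hz.

44 Hz, 136 Hz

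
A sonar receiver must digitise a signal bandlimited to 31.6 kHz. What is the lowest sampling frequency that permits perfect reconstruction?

Nyquist rate = 2 × 31.6 kHz = 63.2 kHz.

63.2 kHz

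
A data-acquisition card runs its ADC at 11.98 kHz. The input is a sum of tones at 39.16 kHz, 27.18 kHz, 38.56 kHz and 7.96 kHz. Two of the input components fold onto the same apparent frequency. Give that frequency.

fs/2 = 5.99 kHz.
39.16 kHz mod fs = 3.22 kHz.
3.22 kHz ≤ fs/2 = 5.99 kHz, appears at 3.22 kHz.
27.18 kHz mod fs = 3.22 kHz.
3.22 kHz ≤ fs/2 = 5.99 kHz, appears at 3.22 kHz.
38.56 kHz mod fs = 2.62 kHz.
2.62 kHz ≤ fs/2 = 5.99 kHz, appears at 2.62 kHz.
7.96 kHz > fs/2 = 5.99 kHz, folds to fs − 7.96 kHz = 4.02 kHz.
27.18 kHz and 39.16 kHz both map to 3.22 kHz.

3.22 kHz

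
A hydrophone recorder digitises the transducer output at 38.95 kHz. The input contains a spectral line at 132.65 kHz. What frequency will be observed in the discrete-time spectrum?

15.8 kHz

132.65 kHz mod fs = 15.8 kHz.
15.8 kHz ≤ fs/2 = 19.475 kHz, appears at 15.8 kHz.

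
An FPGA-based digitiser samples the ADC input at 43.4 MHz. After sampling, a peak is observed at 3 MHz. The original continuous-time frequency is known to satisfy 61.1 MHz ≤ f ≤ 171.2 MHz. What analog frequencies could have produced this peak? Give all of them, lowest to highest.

83.8 MHz, 89.8 MHz, 127.2 MHz, 133.2 MHz, 170.6 MHz

Frequencies that alias to 3 MHz are k·fs ± 3 MHz for integer k ≥ 0.
k=0: 3 MHz.
k=1: 40.4 MHz, 46.4 MHz.
k=2: 83.8 MHz, 89.8 MHz.
k=3: 127.2 MHz, 133.2 MHz.
k=4: 170.6 MHz, 176.6 MHz.
k=5: 214 MHz, 220 MHz.
Within [61.1 MHz, 171.2 MHz]: 83.8 MHz, 89.8 MHz, 127.2 MHz, 133.2 MHz, 170.6 MHz.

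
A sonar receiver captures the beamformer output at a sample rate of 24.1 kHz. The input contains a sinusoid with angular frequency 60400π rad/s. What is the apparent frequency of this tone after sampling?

6.1 kHz

ω = 60400π rad/s → f = ω/(2π) = 30200 Hz = 30.2 kHz.
30.2 kHz mod fs = 6.1 kHz.
6.1 kHz ≤ fs/2 = 12.05 kHz, appears at 6.1 kHz.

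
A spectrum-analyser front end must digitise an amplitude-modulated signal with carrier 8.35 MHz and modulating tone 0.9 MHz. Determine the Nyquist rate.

18.5 MHz

AM sidebands sit at fc ± fm = 7.45 MHz and 9.25 MHz.
Highest-frequency component: 9.25 MHz.
Nyquist rate = 2 × 9.25 MHz = 18.5 MHz.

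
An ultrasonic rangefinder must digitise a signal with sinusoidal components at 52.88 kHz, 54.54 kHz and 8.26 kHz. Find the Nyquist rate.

109.08 kHz

Highest-frequency component: 54.54 kHz.
Nyquist rate = 2 × 54.54 kHz = 109.08 kHz.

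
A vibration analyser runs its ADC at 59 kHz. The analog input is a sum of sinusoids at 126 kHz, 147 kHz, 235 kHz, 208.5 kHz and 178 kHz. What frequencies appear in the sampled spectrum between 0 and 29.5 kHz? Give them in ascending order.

1 kHz, 8 kHz, 27.5 kHz, 29 kHz

fs/2 = 29.5 kHz.
126 kHz mod fs = 8 kHz.
8 kHz ≤ fs/2 = 29.5 kHz, appears at 8 kHz.
147 kHz mod fs = 29 kHz.
29 kHz ≤ fs/2 = 29.5 kHz, appears at 29 kHz.
235 kHz mod fs = 58 kHz.
58 kHz > fs/2 = 29.5 kHz, folds to fs − 58 kHz = 1 kHz.
208.5 kHz mod fs = 31.5 kHz.
31.5 kHz > fs/2 = 29.5 kHz, folds to fs − 31.5 kHz = 27.5 kHz.
178 kHz mod fs = 1 kHz.
1 kHz ≤ fs/2 = 29.5 kHz, appears at 1 kHz.
Distinct values: {1 kHz, 8 kHz, 27.5 kHz, 29 kHz}.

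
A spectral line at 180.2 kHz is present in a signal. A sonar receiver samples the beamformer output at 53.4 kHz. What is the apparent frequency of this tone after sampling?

20 kHz

180.2 kHz mod fs = 20 kHz.
20 kHz ≤ fs/2 = 26.7 kHz, appears at 20 kHz.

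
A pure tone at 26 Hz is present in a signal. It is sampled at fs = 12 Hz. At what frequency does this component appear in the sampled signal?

26 Hz mod fs = 2 Hz.
2 Hz ≤ fs/2 = 6 Hz, appears at 2 Hz.

2 Hz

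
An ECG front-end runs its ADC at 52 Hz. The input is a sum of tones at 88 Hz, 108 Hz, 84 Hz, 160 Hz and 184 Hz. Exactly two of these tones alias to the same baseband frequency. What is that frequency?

4 Hz

fs/2 = 26 Hz.
88 Hz mod fs = 36 Hz.
36 Hz > fs/2 = 26 Hz, folds to fs − 36 Hz = 16 Hz.
108 Hz mod fs = 4 Hz.
4 Hz ≤ fs/2 = 26 Hz, appears at 4 Hz.
84 Hz mod fs = 32 Hz.
32 Hz > fs/2 = 26 Hz, folds to fs − 32 Hz = 20 Hz.
160 Hz mod fs = 4 Hz.
4 Hz ≤ fs/2 = 26 Hz, appears at 4 Hz.
184 Hz mod fs = 28 Hz.
28 Hz > fs/2 = 26 Hz, folds to fs − 28 Hz = 24 Hz.
108 Hz and 160 Hz both map to 4 Hz.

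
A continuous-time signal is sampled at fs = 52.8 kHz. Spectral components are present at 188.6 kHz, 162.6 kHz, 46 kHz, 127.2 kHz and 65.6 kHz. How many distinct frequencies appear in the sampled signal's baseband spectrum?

5

fs/2 = 26.4 kHz.
188.6 kHz mod fs = 30.2 kHz.
30.2 kHz > fs/2 = 26.4 kHz, folds to fs − 30.2 kHz = 22.6 kHz.
162.6 kHz mod fs = 4.2 kHz.
4.2 kHz ≤ fs/2 = 26.4 kHz, appears at 4.2 kHz.
46 kHz > fs/2 = 26.4 kHz, folds to fs − 46 kHz = 6.8 kHz.
127.2 kHz mod fs = 21.6 kHz.
21.6 kHz ≤ fs/2 = 26.4 kHz, appears at 21.6 kHz.
65.6 kHz mod fs = 12.8 kHz.
12.8 kHz ≤ fs/2 = 26.4 kHz, appears at 12.8 kHz.
Distinct values: {4.2 kHz, 6.8 kHz, 12.8 kHz, 21.6 kHz, 22.6 kHz} → 5.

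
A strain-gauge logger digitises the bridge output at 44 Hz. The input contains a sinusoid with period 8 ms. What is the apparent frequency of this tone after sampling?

T = 8 ms → f = 1/T = 125 Hz.
125 Hz mod fs = 37 Hz.
37 Hz > fs/2 = 22 Hz, folds to fs − 37 Hz = 7 Hz.

7 Hz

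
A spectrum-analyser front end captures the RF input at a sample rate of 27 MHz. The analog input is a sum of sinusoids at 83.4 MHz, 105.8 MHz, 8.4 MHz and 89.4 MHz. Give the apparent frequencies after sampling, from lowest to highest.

fs/2 = 13.5 MHz.
83.4 MHz mod fs = 2.4 MHz.
2.4 MHz ≤ fs/2 = 13.5 MHz, appears at 2.4 MHz.
105.8 MHz mod fs = 24.8 MHz.
24.8 MHz > fs/2 = 13.5 MHz, folds to fs − 24.8 MHz = 2.2 MHz.
8.4 MHz ≤ fs/2 = 13.5 MHz, passes unchanged.
89.4 MHz mod fs = 8.4 MHz.
8.4 MHz ≤ fs/2 = 13.5 MHz, appears at 8.4 MHz.
Distinct values: {2.2 MHz, 2.4 MHz, 8.4 MHz}.

2.2 MHz, 2.4 MHz, 8.4 MHz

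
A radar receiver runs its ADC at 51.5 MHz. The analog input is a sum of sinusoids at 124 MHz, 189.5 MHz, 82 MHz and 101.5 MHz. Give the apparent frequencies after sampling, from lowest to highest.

fs/2 = 25.75 MHz.
124 MHz mod fs = 21 MHz.
21 MHz ≤ fs/2 = 25.75 MHz, appears at 21 MHz.
189.5 MHz mod fs = 35 MHz.
35 MHz > fs/2 = 25.75 MHz, folds to fs − 35 MHz = 16.5 MHz.
82 MHz mod fs = 30.5 MHz.
30.5 MHz > fs/2 = 25.75 MHz, folds to fs − 30.5 MHz = 21 MHz.
101.5 MHz mod fs = 50 MHz.
50 MHz > fs/2 = 25.75 MHz, folds to fs − 50 MHz = 1.5 MHz.
Distinct values: {1.5 MHz, 16.5 MHz, 21 MHz}.

1.5 MHz, 16.5 MHz, 21 MHz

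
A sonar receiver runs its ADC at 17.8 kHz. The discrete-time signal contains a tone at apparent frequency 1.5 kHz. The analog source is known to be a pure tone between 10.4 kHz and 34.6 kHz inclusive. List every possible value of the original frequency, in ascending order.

Frequencies that alias to 1.5 kHz are k·fs ± 1.5 kHz for integer k ≥ 0.
k=0: 1.5 kHz.
k=1: 16.3 kHz, 19.3 kHz.
k=2: 34.1 kHz, 37.1 kHz.
k=3: 51.9 kHz, 54.9 kHz.
Within [10.4 kHz, 34.6 kHz]: 16.3 kHz, 19.3 kHz, 34.1 kHz.

16.3 kHz, 19.3 kHz, 34.1 kHz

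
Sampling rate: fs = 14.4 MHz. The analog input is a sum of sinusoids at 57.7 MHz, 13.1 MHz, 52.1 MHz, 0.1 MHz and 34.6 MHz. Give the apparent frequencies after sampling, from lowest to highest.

0.1 MHz, 1.3 MHz, 5.5 MHz, 5.8 MHz

fs/2 = 7.2 MHz.
57.7 MHz mod fs = 0.1 MHz.
0.1 MHz ≤ fs/2 = 7.2 MHz, appears at 0.1 MHz.
13.1 MHz > fs/2 = 7.2 MHz, folds to fs − 13.1 MHz = 1.3 MHz.
52.1 MHz mod fs = 8.9 MHz.
8.9 MHz > fs/2 = 7.2 MHz, folds to fs − 8.9 MHz = 5.5 MHz.
0.1 MHz ≤ fs/2 = 7.2 MHz, passes unchanged.
34.6 MHz mod fs = 5.8 MHz.
5.8 MHz ≤ fs/2 = 7.2 MHz, appears at 5.8 MHz.
Distinct values: {0.1 MHz, 1.3 MHz, 5.5 MHz, 5.8 MHz}.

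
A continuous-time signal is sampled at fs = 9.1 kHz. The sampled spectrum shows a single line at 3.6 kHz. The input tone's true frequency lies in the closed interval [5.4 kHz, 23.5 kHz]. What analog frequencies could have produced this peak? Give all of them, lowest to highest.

Frequencies that alias to 3.6 kHz are k·fs ± 3.6 kHz for integer k ≥ 0.
k=0: 3.6 kHz.
k=1: 5.5 kHz, 12.7 kHz.
k=2: 14.6 kHz, 21.8 kHz.
k=3: 23.7 kHz, 30.9 kHz.
Within [5.4 kHz, 23.5 kHz]: 5.5 kHz, 12.7 kHz, 14.6 kHz, 21.8 kHz.

5.5 kHz, 12.7 kHz, 14.6 kHz, 21.8 kHz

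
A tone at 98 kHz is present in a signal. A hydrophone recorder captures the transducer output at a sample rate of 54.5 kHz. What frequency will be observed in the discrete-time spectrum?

11 kHz

98 kHz mod fs = 43.5 kHz.
43.5 kHz > fs/2 = 27.25 kHz, folds to fs − 43.5 kHz = 11 kHz.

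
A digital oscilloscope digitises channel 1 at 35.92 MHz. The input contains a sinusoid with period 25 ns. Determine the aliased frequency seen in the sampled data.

T = 25 ns → f = 1/T = 40 MHz.
40 MHz mod fs = 4.08 MHz.
4.08 MHz ≤ fs/2 = 17.96 MHz, appears at 4.08 MHz.

4.08 MHz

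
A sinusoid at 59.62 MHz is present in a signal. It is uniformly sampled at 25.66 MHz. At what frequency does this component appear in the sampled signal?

8.3 MHz

59.62 MHz mod fs = 8.3 MHz.
8.3 MHz ≤ fs/2 = 12.83 MHz, appears at 8.3 MHz.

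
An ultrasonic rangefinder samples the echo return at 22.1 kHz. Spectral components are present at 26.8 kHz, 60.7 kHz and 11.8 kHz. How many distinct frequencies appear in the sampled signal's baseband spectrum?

fs/2 = 11.05 kHz.
26.8 kHz mod fs = 4.7 kHz.
4.7 kHz ≤ fs/2 = 11.05 kHz, appears at 4.7 kHz.
60.7 kHz mod fs = 16.5 kHz.
16.5 kHz > fs/2 = 11.05 kHz, folds to fs − 16.5 kHz = 5.6 kHz.
11.8 kHz > fs/2 = 11.05 kHz, folds to fs − 11.8 kHz = 10.3 kHz.
Distinct values: {4.7 kHz, 5.6 kHz, 10.3 kHz} → 3.

3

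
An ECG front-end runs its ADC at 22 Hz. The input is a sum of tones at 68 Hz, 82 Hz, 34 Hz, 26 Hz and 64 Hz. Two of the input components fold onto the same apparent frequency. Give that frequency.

2 Hz

fs/2 = 11 Hz.
68 Hz mod fs = 2 Hz.
2 Hz ≤ fs/2 = 11 Hz, appears at 2 Hz.
82 Hz mod fs = 16 Hz.
16 Hz > fs/2 = 11 Hz, folds to fs − 16 Hz = 6 Hz.
34 Hz mod fs = 12 Hz.
12 Hz > fs/2 = 11 Hz, folds to fs − 12 Hz = 10 Hz.
26 Hz mod fs = 4 Hz.
4 Hz ≤ fs/2 = 11 Hz, appears at 4 Hz.
64 Hz mod fs = 20 Hz.
20 Hz > fs/2 = 11 Hz, folds to fs − 20 Hz = 2 Hz.
64 Hz and 68 Hz both map to 2 Hz.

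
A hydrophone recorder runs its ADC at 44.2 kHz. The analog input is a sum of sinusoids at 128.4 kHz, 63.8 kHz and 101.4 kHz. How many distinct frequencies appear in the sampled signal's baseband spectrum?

fs/2 = 22.1 kHz.
128.4 kHz mod fs = 40 kHz.
40 kHz > fs/2 = 22.1 kHz, folds to fs − 40 kHz = 4.2 kHz.
63.8 kHz mod fs = 19.6 kHz.
19.6 kHz ≤ fs/2 = 22.1 kHz, appears at 19.6 kHz.
101.4 kHz mod fs = 13 kHz.
13 kHz ≤ fs/2 = 22.1 kHz, appears at 13 kHz.
Distinct values: {4.2 kHz, 13 kHz, 19.6 kHz} → 3.

3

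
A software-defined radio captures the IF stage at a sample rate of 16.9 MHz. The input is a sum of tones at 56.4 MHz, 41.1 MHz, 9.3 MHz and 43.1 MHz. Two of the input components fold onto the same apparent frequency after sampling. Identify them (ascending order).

fs/2 = 8.45 MHz.
56.4 MHz mod fs = 5.7 MHz.
5.7 MHz ≤ fs/2 = 8.45 MHz, appears at 5.7 MHz.
41.1 MHz mod fs = 7.3 MHz.
7.3 MHz ≤ fs/2 = 8.45 MHz, appears at 7.3 MHz.
9.3 MHz > fs/2 = 8.45 MHz, folds to fs − 9.3 MHz = 7.6 MHz.
43.1 MHz mod fs = 9.3 MHz.
9.3 MHz > fs/2 = 8.45 MHz, folds to fs − 9.3 MHz = 7.6 MHz.
9.3 MHz and 43.1 MHz both map to 7.6 MHz.

9.3 MHz, 43.1 MHz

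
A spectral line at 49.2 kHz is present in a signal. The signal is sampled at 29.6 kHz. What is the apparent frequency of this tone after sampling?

49.2 kHz mod fs = 19.6 kHz.
19.6 kHz > fs/2 = 14.8 kHz, folds to fs − 19.6 kHz = 10 kHz.

10 kHz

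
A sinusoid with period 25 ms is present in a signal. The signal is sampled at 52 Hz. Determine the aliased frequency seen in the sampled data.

12 Hz

T = 25 ms → f = 1/T = 40 Hz.
40 Hz > fs/2 = 26 Hz, folds to fs − 40 Hz = 12 Hz.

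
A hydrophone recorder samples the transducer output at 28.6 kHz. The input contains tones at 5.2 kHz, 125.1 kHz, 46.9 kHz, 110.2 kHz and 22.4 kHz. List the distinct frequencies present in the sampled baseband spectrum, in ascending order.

fs/2 = 14.3 kHz.
5.2 kHz ≤ fs/2 = 14.3 kHz, passes unchanged.
125.1 kHz mod fs = 10.7 kHz.
10.7 kHz ≤ fs/2 = 14.3 kHz, appears at 10.7 kHz.
46.9 kHz mod fs = 18.3 kHz.
18.3 kHz > fs/2 = 14.3 kHz, folds to fs − 18.3 kHz = 10.3 kHz.
110.2 kHz mod fs = 24.4 kHz.
24.4 kHz > fs/2 = 14.3 kHz, folds to fs − 24.4 kHz = 4.2 kHz.
22.4 kHz > fs/2 = 14.3 kHz, folds to fs − 22.4 kHz = 6.2 kHz.
Distinct values: {4.2 kHz, 5.2 kHz, 6.2 kHz, 10.3 kHz, 10.7 kHz}.

4.2 kHz, 5.2 kHz, 6.2 kHz, 10.3 kHz, 10.7 kHz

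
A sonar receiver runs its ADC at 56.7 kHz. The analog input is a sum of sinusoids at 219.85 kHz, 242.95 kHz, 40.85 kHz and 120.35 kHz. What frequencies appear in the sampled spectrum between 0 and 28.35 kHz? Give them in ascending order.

6.95 kHz, 15.85 kHz, 16.15 kHz

fs/2 = 28.35 kHz.
219.85 kHz mod fs = 49.75 kHz.
49.75 kHz > fs/2 = 28.35 kHz, folds to fs − 49.75 kHz = 6.95 kHz.
242.95 kHz mod fs = 16.15 kHz.
16.15 kHz ≤ fs/2 = 28.35 kHz, appears at 16.15 kHz.
40.85 kHz > fs/2 = 28.35 kHz, folds to fs − 40.85 kHz = 15.85 kHz.
120.35 kHz mod fs = 6.95 kHz.
6.95 kHz ≤ fs/2 = 28.35 kHz, appears at 6.95 kHz.
Distinct values: {6.95 kHz, 15.85 kHz, 16.15 kHz}.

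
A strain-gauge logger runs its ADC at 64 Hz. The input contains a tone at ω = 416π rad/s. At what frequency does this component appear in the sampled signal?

16 Hz

ω = 416π rad/s → f = ω/(2π) = 208 Hz.
208 Hz mod fs = 16 Hz.
16 Hz ≤ fs/2 = 32 Hz, appears at 16 Hz.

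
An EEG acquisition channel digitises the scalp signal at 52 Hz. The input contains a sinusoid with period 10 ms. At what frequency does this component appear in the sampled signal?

T = 10 ms → f = 1/T = 100 Hz.
100 Hz mod fs = 48 Hz.
48 Hz > fs/2 = 26 Hz, folds to fs − 48 Hz = 4 Hz.

4 Hz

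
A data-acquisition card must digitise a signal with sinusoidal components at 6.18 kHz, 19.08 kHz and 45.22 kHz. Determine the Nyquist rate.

90.44 kHz

Highest-frequency component: 45.22 kHz.
Nyquist rate = 2 × 45.22 kHz = 90.44 kHz.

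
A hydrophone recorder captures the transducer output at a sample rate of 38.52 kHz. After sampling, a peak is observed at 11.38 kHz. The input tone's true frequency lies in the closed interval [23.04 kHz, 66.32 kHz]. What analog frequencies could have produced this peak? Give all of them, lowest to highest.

27.14 kHz, 49.9 kHz, 65.66 kHz

Frequencies that alias to 11.38 kHz are k·fs ± 11.38 kHz for integer k ≥ 0.
k=0: 11.38 kHz.
k=1: 27.14 kHz, 49.9 kHz.
k=2: 65.66 kHz, 88.42 kHz.
k=3: 104.18 kHz, 126.94 kHz.
Within [23.04 kHz, 66.32 kHz]: 27.14 kHz, 49.9 kHz, 65.66 kHz.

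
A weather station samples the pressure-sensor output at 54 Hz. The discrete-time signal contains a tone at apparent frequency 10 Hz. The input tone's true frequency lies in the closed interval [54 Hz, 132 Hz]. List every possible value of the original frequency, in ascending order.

64 Hz, 98 Hz, 118 Hz

Frequencies that alias to 10 Hz are k·fs ± 10 Hz for integer k ≥ 0.
k=0: 10 Hz.
k=1: 44 Hz, 64 Hz.
k=2: 98 Hz, 118 Hz.
k=3: 152 Hz, 172 Hz.
Within [54 Hz, 132 Hz]: 64 Hz, 98 Hz, 118 Hz.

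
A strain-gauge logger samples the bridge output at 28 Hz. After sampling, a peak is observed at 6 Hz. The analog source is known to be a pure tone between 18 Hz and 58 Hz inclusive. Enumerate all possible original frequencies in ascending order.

Frequencies that alias to 6 Hz are k·fs ± 6 Hz for integer k ≥ 0.
k=0: 6 Hz.
k=1: 22 Hz, 34 Hz.
k=2: 50 Hz, 62 Hz.
k=3: 78 Hz, 90 Hz.
Within [18 Hz, 58 Hz]: 22 Hz, 34 Hz, 50 Hz.

22 Hz, 34 Hz, 50 Hz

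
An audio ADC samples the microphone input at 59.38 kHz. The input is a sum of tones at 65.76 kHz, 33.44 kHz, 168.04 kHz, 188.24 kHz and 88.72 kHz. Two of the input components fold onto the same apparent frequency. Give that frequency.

fs/2 = 29.69 kHz.
65.76 kHz mod fs = 6.38 kHz.
6.38 kHz ≤ fs/2 = 29.69 kHz, appears at 6.38 kHz.
33.44 kHz > fs/2 = 29.69 kHz, folds to fs − 33.44 kHz = 25.94 kHz.
168.04 kHz mod fs = 49.28 kHz.
49.28 kHz > fs/2 = 29.69 kHz, folds to fs − 49.28 kHz = 10.1 kHz.
188.24 kHz mod fs = 10.1 kHz.
10.1 kHz ≤ fs/2 = 29.69 kHz, appears at 10.1 kHz.
88.72 kHz mod fs = 29.34 kHz.
29.34 kHz ≤ fs/2 = 29.69 kHz, appears at 29.34 kHz.
168.04 kHz and 188.24 kHz both map to 10.1 kHz.

10.1 kHz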